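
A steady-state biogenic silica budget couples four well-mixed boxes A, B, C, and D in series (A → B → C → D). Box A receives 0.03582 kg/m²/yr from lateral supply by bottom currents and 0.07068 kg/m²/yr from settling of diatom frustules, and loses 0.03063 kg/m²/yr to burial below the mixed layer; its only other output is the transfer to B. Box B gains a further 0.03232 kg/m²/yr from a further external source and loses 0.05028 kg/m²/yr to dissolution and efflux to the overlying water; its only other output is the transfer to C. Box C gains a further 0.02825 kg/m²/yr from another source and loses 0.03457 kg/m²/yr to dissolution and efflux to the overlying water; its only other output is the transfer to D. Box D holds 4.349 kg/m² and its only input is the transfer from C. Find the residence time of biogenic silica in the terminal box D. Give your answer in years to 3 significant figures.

Box A: F(A→B) = (0.03582 + 0.07068) − 0.03063 = 0.075870 kg/m²/yr.
Box B: F(B→C) = (0.075870 + 0.03232) − 0.05028 = 0.057910 kg/m²/yr.
Box C: F(C→D) = (0.057910 + 0.02825) − 0.03457 = 0.051590 kg/m²/yr.
Box D throughput = its input = 0.051590 kg/m²/yr; τ = 4.349 / 0.051590 = 84.30 yr.

84.3 yr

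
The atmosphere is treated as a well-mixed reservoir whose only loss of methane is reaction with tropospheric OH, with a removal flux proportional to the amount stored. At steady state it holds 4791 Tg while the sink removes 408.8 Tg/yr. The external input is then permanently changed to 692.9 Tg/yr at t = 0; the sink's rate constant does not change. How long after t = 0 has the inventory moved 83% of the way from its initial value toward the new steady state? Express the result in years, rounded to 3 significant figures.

20.8 yr

τ = M₀/F₀ = 4791/408.8 = 11.72 yr.
The remaining gap fraction is e^(−t/τ); 83% covered ⇒ e^(−t/τ) = 0.170.
t = −τ ln(0.170) = 11.72 × 1.772 = 20.77 yr.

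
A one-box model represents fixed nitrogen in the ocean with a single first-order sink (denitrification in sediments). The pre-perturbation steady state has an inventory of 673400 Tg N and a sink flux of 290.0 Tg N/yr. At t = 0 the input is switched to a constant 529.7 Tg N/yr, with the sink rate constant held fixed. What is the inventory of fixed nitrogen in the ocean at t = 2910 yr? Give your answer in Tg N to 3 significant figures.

Residence time τ = M₀/F₀ = 2322 yr. The eventual steady state is M_∞ = M₀·(F₁/F₀) = 673400 × 529.7/290.0 = 1.2300×10^6 Tg N.
The anomaly ΔM(t) = M(t) − M_∞ decays as ΔM₀·e^(−t/τ) with ΔM₀ = 673400 − 1.2300×10^6 = −556600 Tg N.
At t = 2910 yr, e^(−t/τ) = e^(−1.253) = 0.2856, so ΔM = −159000 Tg N and M = 1.2300×10^6 − 159000 = 1.0710×10^6 Tg N.

1.07×10^6 Tg N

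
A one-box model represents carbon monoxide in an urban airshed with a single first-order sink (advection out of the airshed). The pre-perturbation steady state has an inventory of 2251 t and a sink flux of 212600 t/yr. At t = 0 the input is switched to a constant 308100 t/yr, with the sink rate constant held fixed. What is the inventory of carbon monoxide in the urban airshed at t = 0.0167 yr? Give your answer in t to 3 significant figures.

3050 t

Residence time τ = M₀/F₀ = 0.01059 yr. The eventual steady state is M_∞ = M₀·(F₁/F₀) = 2251 × 308100/212600 = 3262.2 t.
The anomaly ΔM(t) = M(t) − M_∞ decays as ΔM₀·e^(−t/τ) with ΔM₀ = 2251 − 3262.2 = −1011 t.
At t = 0.0167 yr, e^(−t/τ) = e^(−1.577) = 0.2065, so ΔM = −208.8 t and M = 3262.2 − 208.8 = 3053.3 t.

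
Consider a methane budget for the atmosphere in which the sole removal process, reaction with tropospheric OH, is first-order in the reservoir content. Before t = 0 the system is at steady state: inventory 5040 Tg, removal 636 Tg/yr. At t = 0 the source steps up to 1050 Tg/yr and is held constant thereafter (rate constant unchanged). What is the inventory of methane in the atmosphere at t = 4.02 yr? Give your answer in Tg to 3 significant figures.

6350 Tg

The sink rate constant is k = F₀/M₀ = 636/5040 = 0.1262 yr⁻¹.
Solving dM/dt = F₁ − kM with M(0) = M₀ gives M(t) = F₁/k + (M₀ − F₁/k)·e^(−kt).
F₁/k = 1050/0.1262 = 8320.8 Tg; kt = 0.1262 × 4.02 = 0.5073, e^(−kt) = 0.6021.
M(4.02) = 8320.8 + (5040 − 8320.8) × 0.6021 = 8320.8 − 1975 = 6345.3 Tg.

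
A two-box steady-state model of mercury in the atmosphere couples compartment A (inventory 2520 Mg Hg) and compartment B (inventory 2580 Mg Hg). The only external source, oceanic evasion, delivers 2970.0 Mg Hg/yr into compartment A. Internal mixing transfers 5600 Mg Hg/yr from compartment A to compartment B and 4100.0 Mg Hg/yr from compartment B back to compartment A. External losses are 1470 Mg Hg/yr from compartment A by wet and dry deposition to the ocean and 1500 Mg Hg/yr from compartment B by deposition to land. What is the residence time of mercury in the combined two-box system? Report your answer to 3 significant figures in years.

Residence time in the combined system uses the total inventory and the total *external* removal — internal exchanges between the two boxes cancel.
M_total = 2520 + 2580 = 5100.0 Mg Hg.
ΣF_external_out = 1470 + 1500 = 2970.0 Mg Hg/yr.
τ = M_total / ΣF_ext = 5100.0 / 2970.0 = 1.717 yr.

1.72 yr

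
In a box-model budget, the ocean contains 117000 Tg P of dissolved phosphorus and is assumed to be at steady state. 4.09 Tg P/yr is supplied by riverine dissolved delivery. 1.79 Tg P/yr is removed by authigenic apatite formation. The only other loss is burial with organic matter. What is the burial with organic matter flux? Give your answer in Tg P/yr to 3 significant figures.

2.30 Tg P/yr

At steady state ΣF_in = ΣF_out.
ΣF_in = 4.0900 Tg P/yr.
Burial with organic matter flux = ΣF_in − (1.79) = 4.0900 − 1.790 = 2.300 Tg P/yr.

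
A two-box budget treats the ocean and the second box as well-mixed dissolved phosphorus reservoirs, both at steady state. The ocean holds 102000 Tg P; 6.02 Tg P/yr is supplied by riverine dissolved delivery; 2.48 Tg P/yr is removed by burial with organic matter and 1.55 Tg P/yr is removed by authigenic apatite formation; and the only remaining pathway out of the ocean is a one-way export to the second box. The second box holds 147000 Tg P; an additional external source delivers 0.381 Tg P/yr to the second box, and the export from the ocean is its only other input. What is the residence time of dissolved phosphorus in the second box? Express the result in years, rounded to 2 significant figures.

Balance the ocean: ΣF_in = 6.0200 Tg P/yr.
Export to the second box = ΣF_in − (2.48 + 1.55) = 1.9900 Tg P/yr.
Total input to the second box = 1.9900 + 0.381 = 2.3710 Tg P/yr; at steady state this equals its total output.
τ = M / F = 147000 / 2.3710 = 62000 yr.

62000 yr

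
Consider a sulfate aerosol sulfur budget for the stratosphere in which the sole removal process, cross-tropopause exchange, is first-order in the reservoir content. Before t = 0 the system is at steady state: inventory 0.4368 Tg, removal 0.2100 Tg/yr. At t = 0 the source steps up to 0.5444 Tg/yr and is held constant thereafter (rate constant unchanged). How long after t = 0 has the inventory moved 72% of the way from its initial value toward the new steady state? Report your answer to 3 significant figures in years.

τ = M₀/F₀ = 0.4368/0.2100 = 2.080 yr.
The remaining gap fraction is e^(−t/τ); 72% covered ⇒ e^(−t/τ) = 0.280.
t = −τ ln(0.280) = 2.080 × 1.273 = 2.648 yr.

2.65 yr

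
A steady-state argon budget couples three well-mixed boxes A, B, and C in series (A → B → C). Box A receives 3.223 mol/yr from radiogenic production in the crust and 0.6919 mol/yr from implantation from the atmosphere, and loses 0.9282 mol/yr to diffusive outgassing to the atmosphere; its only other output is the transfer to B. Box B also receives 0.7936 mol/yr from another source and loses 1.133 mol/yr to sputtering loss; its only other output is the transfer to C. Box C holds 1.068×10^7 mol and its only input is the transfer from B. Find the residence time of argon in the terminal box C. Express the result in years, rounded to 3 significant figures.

4.03×10^6 yr

Box A: F(A→B) = (3.223 + 0.6919) − 0.9282 = 2.9867 mol/yr.
Box B: F(B→C) = (2.9867 + 0.7936) − 1.133 = 2.6473 mol/yr.
Box C throughput = its input = 2.6473 mol/yr; τ = 1.068×10^7 / 2.6473 = 4.034×10^6 yr.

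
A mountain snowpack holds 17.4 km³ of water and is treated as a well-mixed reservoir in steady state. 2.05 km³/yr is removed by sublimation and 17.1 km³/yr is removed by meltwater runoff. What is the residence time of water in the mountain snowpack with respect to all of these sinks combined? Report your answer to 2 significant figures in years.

Total removal flux = 2.05 + 17.1 = 19.150 km³/yr.
τ = M / ΣF_out = 17.4 / 19.150 = 0.9086 yr.

0.91 yr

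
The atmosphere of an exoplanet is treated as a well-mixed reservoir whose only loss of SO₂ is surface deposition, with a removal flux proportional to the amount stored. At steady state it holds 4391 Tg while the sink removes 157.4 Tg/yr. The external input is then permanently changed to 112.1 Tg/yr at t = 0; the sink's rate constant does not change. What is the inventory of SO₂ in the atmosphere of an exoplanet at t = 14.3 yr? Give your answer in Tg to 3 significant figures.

The sink rate constant is k = F₀/M₀ = 157.4/4391 = 0.03585 yr⁻¹.
Solving dM/dt = F₁ − kM with M(0) = M₀ gives M(t) = F₁/k + (M₀ − F₁/k)·e^(−kt).
F₁/k = 112.1/0.03585 = 3127.3 Tg; kt = 0.03585 × 14.3 = 0.5126, e^(−kt) = 0.5989.
M(14.3) = 3127.3 + (4391 − 3127.3) × 0.5989 = 3127.3 + 756.9 = 3884.2 Tg.

3880 Tg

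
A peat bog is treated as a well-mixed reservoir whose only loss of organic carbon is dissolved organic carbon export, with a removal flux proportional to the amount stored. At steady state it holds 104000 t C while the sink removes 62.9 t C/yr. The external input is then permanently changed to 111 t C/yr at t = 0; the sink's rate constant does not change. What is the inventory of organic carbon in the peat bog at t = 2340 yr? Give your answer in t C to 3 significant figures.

Residence time τ = M₀/F₀ = 1653 yr. The eventual steady state is M_∞ = M₀·(F₁/F₀) = 104000 × 111/62.9 = 183530 t C.
The anomaly ΔM(t) = M(t) − M_∞ decays as ΔM₀·e^(−t/τ) with ΔM₀ = 104000 − 183530 = −79530 t C.
At t = 2340 yr, e^(−t/τ) = e^(−1.415) = 0.2429, so ΔM = −19310 t C and M = 183530 − 19310 = 164210 t C.

164000 t C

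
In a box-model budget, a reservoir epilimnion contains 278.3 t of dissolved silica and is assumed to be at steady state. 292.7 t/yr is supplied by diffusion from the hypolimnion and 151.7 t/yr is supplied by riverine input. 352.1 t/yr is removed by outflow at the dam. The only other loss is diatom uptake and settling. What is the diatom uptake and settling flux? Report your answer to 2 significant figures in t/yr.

92 t/yr

At steady state ΣF_in = ΣF_out.
ΣF_in = 292.7 + 151.7 = 444.40 t/yr.
Diatom uptake and settling flux = ΣF_in − (352.1) = 444.40 − 352.1 = 92.30 t/yr.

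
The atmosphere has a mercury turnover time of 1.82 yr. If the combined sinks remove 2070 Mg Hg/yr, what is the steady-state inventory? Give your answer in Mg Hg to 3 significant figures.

3770 Mg Hg

τ = M/F ⇒ M = τ × F = 1.82 × 2070 = 3767 Mg Hg.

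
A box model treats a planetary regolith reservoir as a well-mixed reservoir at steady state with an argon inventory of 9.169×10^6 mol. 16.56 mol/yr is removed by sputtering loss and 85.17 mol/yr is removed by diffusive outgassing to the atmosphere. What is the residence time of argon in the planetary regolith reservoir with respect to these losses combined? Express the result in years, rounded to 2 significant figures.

Total removal = 16.56 + 85.17 = 101.73 mol/yr.
τ = M / ΣF_out = 9.169×10^6 / 101.73 = 90130 yr.

90000 yr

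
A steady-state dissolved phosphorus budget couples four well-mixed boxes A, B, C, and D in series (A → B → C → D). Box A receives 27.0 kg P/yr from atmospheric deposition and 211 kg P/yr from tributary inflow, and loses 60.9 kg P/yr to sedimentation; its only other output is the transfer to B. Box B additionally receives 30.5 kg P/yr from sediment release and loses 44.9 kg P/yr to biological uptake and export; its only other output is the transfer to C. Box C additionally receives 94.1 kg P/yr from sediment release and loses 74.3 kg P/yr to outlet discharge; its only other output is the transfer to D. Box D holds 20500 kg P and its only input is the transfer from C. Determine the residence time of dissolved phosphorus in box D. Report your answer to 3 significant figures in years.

Box A: F(A→B) = (27.0 + 211) − 60.9 = 177.10 kg P/yr.
Box B: F(B→C) = (177.10 + 30.5) − 44.9 = 162.70 kg P/yr.
Box C: F(C→D) = (162.70 + 94.1) − 74.3 = 182.50 kg P/yr.
Box D throughput = its input = 182.50 kg P/yr; τ = 20500 / 182.50 = 112.3 yr.

112 yr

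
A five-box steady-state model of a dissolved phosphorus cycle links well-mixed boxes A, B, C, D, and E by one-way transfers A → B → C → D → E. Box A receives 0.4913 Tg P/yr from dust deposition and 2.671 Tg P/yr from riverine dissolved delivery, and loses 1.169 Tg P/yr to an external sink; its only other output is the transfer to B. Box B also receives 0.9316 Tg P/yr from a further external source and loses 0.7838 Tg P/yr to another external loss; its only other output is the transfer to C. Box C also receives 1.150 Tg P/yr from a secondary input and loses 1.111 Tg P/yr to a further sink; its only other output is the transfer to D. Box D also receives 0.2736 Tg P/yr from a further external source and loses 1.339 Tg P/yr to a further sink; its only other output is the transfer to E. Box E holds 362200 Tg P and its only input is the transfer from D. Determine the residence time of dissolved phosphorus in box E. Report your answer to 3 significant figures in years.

Box A: F(A→B) = (0.4913 + 2.671) − 1.169 = 1.9933 Tg P/yr.
Box B: F(B→C) = (1.9933 + 0.9316) − 0.7838 = 2.1411 Tg P/yr.
Box C: F(C→D) = (2.1411 + 1.150) − 1.111 = 2.1801 Tg P/yr.
Box D: F(D→E) = (2.1801 + 0.2736) − 1.339 = 1.1147 Tg P/yr.
Box E throughput = its input = 1.1147 Tg P/yr; τ = 362200 / 1.1147 = 324900 yr.

325000 yr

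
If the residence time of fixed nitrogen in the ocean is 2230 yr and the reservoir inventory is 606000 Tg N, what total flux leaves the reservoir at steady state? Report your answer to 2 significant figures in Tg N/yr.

270 Tg N/yr

F = M / τ = 606000 / 2230 = 271.7 Tg N/yr.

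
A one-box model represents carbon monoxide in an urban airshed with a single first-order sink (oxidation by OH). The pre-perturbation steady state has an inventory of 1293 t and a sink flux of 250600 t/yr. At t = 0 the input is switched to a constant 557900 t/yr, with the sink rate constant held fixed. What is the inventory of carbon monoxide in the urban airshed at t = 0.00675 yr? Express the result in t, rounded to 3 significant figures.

Residence time τ = M₀/F₀ = 0.005160 yr. The eventual steady state is M_∞ = M₀·(F₁/F₀) = 1293 × 557900/250600 = 2878.6 t.
The anomaly ΔM(t) = M(t) − M_∞ decays as ΔM₀·e^(−t/τ) with ΔM₀ = 1293 − 2878.6 = −1586 t.
At t = 0.00675 yr, e^(−t/τ) = e^(−1.308) = 0.2703, so ΔM = −428.6 t and M = 2878.6 − 428.6 = 2450.0 t.

2450 t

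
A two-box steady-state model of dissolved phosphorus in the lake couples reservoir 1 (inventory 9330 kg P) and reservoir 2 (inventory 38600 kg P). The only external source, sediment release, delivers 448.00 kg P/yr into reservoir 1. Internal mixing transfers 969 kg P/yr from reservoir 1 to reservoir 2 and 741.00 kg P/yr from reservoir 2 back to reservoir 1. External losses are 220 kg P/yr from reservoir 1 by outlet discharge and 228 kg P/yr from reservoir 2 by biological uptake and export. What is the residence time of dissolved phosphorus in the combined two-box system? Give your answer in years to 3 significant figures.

Treat the two boxes together as one reservoir: the mixing fluxes between them are internal recycling, so τ = ΣM / Σ(external losses).
M_total = 9330 + 38600 = 47930 kg P.
ΣF_external_out = 220 + 228 = 448.00 kg P/yr.
τ = M_total / ΣF_ext = 47930 / 448.00 = 107.0 yr.

107 yr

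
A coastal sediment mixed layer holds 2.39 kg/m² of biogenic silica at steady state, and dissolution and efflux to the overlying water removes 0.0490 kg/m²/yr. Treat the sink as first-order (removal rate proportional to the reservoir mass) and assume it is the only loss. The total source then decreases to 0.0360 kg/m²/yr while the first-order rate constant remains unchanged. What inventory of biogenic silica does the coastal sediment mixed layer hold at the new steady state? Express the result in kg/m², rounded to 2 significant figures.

1.8 kg/m²

Rate constant k = F/M = 0.0490 / 2.39 = 0.02050 yr⁻¹.
At the new steady state, source = k·M_new ⇒ M_new = 0.0360 / 0.02050 = 1.756 kg/m².
(Equivalently M_new = M × F_new/F_old = 2.39 × 0.0360/0.0490.)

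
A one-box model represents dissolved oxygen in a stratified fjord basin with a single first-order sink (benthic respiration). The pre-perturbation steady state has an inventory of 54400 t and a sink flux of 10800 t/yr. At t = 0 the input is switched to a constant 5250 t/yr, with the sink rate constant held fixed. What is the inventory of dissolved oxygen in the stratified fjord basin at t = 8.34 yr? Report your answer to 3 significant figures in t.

31800 t

The sink rate constant is k = F₀/M₀ = 10800/54400 = 0.1985 yr⁻¹.
Solving dM/dt = F₁ − kM with M(0) = M₀ gives M(t) = F₁/k + (M₀ − F₁/k)·e^(−kt).
F₁/k = 5250/0.1985 = 26444 t; kt = 0.1985 × 8.34 = 1.656, e^(−kt) = 0.1910.
M(8.34) = 26444 + (54400 − 26444) × 0.1910 = 26444 + 5338 = 31783 t.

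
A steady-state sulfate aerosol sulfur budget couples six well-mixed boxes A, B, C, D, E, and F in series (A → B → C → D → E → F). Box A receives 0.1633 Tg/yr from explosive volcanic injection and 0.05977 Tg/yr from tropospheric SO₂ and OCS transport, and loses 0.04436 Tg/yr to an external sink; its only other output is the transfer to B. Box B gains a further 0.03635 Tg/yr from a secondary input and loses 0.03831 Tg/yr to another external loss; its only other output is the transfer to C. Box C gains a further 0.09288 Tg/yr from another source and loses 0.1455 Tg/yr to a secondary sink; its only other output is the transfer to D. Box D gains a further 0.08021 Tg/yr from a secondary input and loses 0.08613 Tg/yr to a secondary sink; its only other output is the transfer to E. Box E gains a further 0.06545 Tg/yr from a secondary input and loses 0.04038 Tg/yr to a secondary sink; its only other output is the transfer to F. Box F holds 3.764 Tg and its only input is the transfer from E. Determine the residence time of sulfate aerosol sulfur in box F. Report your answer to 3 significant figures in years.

Box A: F(A→B) = (0.1633 + 0.05977) − 0.04436 = 0.17871 Tg/yr.
Box B: F(B→C) = (0.17871 + 0.03635) − 0.03831 = 0.17675 Tg/yr.
Box C: F(C→D) = (0.17675 + 0.09288) − 0.1455 = 0.12413 Tg/yr.
Box D: F(D→E) = (0.12413 + 0.08021) − 0.08613 = 0.11821 Tg/yr.
Box E: F(E→F) = (0.11821 + 0.06545) − 0.04038 = 0.14328 Tg/yr.
Box F throughput = its input = 0.14328 Tg/yr; τ = 3.764 / 0.14328 = 26.27 yr.

26.3 yr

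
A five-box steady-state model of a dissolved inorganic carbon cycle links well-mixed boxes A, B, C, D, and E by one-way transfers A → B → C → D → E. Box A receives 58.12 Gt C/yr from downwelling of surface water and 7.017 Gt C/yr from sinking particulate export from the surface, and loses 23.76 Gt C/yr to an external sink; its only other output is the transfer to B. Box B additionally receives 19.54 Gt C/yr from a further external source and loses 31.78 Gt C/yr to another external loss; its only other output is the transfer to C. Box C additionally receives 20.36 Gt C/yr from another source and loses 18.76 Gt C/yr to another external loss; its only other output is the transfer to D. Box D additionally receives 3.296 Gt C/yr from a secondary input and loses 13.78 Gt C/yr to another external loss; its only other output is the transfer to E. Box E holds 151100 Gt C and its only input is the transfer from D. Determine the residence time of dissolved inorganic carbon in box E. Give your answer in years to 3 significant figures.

7460 yr

Box A: F(A→B) = (58.12 + 7.017) − 23.76 = 41.377 Gt C/yr.
Box B: F(B→C) = (41.377 + 19.54) − 31.78 = 29.137 Gt C/yr.
Box C: F(C→D) = (29.137 + 20.36) − 18.76 = 30.737 Gt C/yr.
Box D: F(D→E) = (30.737 + 3.296) − 13.78 = 20.253 Gt C/yr.
Box E throughput = its input = 20.253 Gt C/yr; τ = 151100 / 20.253 = 7461 yr.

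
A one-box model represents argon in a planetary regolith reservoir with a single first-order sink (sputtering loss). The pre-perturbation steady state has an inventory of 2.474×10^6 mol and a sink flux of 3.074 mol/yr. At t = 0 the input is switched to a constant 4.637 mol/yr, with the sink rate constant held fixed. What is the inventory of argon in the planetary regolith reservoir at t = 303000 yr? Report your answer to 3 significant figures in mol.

2.87×10^6 mol

Residence time τ = M₀/F₀ = 804800 yr. The eventual steady state is M_∞ = M₀·(F₁/F₀) = 2.474×10^6 × 4.637/3.074 = 3.7319×10^6 mol.
The anomaly ΔM(t) = M(t) − M_∞ decays as ΔM₀·e^(−t/τ) with ΔM₀ = 2.474×10^6 − 3.7319×10^6 = −1.258×10^6 mol.
At t = 303000 yr, e^(−t/τ) = e^(−0.3765) = 0.6863, so ΔM = −863300 mol and M = 3.7319×10^6 − 863300 = 2.8686×10^6 mol.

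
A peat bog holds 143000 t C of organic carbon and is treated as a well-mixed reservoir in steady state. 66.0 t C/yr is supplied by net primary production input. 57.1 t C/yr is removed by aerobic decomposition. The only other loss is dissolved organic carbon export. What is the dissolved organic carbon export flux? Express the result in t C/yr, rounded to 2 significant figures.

At steady state ΣF_in = ΣF_out.
ΣF_in = 66.000 t C/yr.
Dissolved organic carbon export flux = ΣF_in − (57.1) = 66.000 − 57.10 = 8.900 t C/yr.

8.9 t C/yr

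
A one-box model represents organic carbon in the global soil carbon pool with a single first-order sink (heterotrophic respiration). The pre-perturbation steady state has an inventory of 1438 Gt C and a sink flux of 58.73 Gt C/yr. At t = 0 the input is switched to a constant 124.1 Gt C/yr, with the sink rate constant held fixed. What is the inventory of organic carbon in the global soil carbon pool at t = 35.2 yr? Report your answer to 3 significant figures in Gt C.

Residence time τ = M₀/F₀ = 24.48 yr. The eventual steady state is M_∞ = M₀·(F₁/F₀) = 1438 × 124.1/58.73 = 3038.6 Gt C.
The anomaly ΔM(t) = M(t) − M_∞ decays as ΔM₀·e^(−t/τ) with ΔM₀ = 1438 − 3038.6 = −1601 Gt C.
At t = 35.2 yr, e^(−t/τ) = e^(−1.438) = 0.2375, so ΔM = −380.1 Gt C and M = 3038.6 − 380.1 = 2658.5 Gt C.

2660 Gt C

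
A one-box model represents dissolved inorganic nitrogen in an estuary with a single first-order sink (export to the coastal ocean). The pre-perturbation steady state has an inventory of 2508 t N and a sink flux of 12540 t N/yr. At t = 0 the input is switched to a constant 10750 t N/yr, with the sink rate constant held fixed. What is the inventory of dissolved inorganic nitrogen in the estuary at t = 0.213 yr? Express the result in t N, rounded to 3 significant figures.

2270 t N

τ = M₀/F₀ = 2508/12540 = 0.2000 yr; rate constant k = 1/τ.
New steady state M_∞ = F₁/k = F₁·τ = 10750 × 0.2000 = 2150.0 t N.
M(t) = M_∞ + (M₀ − M_∞)·e^(−t/τ); t/τ = 0.213/0.2000 = 1.065, so e^(−t/τ) = 0.3447.
M(t) = 2150.0 + 358.0 × 0.3447 = 2273.4 t N.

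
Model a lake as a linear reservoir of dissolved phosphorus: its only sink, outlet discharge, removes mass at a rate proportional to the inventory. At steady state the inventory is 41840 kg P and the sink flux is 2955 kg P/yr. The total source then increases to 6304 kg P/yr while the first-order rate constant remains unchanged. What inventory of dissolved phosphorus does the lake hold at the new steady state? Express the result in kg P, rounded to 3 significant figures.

Rate constant k = F/M = 2955 / 41840 = 0.07063 yr⁻¹.
At the new steady state, source = k·M_new ⇒ M_new = 6304 / 0.07063 = 89260 kg P.
(Equivalently M_new = M × F_new/F_old = 41840 × 6304/2955.)

89300 kg P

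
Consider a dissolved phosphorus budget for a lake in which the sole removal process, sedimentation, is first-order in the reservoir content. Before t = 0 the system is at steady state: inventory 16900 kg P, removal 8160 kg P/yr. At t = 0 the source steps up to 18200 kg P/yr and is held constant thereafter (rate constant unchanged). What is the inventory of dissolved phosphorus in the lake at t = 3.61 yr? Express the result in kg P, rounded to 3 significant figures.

34100 kg P

Residence time τ = M₀/F₀ = 2.071 yr. The eventual steady state is M_∞ = M₀·(F₁/F₀) = 16900 × 18200/8160 = 37694 kg P.
The anomaly ΔM(t) = M(t) − M_∞ decays as ΔM₀·e^(−t/τ) with ΔM₀ = 16900 − 37694 = −20790 kg P.
At t = 3.61 yr, e^(−t/τ) = e^(−1.743) = 0.1750, so ΔM = −3639 kg P and M = 37694 − 3639 = 34055 kg P.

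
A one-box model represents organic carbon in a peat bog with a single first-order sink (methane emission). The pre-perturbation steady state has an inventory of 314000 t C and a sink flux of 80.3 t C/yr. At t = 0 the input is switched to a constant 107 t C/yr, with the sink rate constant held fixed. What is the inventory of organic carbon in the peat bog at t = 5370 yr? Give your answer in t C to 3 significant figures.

392000 t C

τ = M₀/F₀ = 314000/80.3 = 3910 yr; rate constant k = 1/τ.
New steady state M_∞ = F₁/k = F₁·τ = 107 × 3910 = 418410 t C.
M(t) = M_∞ + (M₀ − M_∞)·e^(−t/τ); t/τ = 5370/3910 = 1.373, so e^(−t/τ) = 0.2533.
M(t) = 418410 − 104400 × 0.2533 = 391960 t C.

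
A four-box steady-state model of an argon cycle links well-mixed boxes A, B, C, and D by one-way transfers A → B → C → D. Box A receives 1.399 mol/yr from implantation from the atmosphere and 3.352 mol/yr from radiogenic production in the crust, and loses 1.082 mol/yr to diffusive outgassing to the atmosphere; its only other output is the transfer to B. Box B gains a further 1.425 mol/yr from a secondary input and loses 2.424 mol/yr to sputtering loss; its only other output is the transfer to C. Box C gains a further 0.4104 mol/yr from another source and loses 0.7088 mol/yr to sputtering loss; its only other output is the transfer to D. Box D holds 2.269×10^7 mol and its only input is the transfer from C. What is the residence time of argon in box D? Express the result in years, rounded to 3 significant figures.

Box A: F(A→B) = (1.399 + 3.352) − 1.082 = 3.6690 mol/yr.
Box B: F(B→C) = (3.6690 + 1.425) − 2.424 = 2.6700 mol/yr.
Box C: F(C→D) = (2.6700 + 0.4104) − 0.7088 = 2.3716 mol/yr.
Box D throughput = its input = 2.3716 mol/yr; τ = 2.269×10^7 / 2.3716 = 9.567×10^6 yr.

9.57×10^6 yr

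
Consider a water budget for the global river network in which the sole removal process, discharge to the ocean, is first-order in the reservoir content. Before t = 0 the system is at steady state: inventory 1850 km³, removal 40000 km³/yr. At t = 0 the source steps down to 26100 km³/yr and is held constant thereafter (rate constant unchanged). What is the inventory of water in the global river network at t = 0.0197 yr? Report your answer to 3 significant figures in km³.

The sink rate constant is k = F₀/M₀ = 40000/1850 = 21.62 yr⁻¹.
Solving dM/dt = F₁ − kM with M(0) = M₀ gives M(t) = F₁/k + (M₀ − F₁/k)·e^(−kt).
F₁/k = 26100/21.62 = 1207.1 km³; kt = 21.62 × 0.0197 = 0.4259, e^(−kt) = 0.6532.
M(0.0197) = 1207.1 + (1850 − 1207.1) × 0.6532 = 1207.1 + 419.9 = 1627.0 km³.

1630 km³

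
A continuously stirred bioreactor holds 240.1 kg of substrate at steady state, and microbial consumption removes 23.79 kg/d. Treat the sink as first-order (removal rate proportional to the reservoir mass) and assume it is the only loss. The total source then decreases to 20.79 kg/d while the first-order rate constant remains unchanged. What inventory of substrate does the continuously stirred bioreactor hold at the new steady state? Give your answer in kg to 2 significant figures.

210 kg

Rate constant k = F/M = 23.79 / 240.1 = 0.09908 d⁻¹.
At the new steady state, source = k·M_new ⇒ M_new = 20.79 / 0.09908 = 209.8 kg.
(Equivalently M_new = M × F_new/F_old = 240.1 × 20.79/23.79.)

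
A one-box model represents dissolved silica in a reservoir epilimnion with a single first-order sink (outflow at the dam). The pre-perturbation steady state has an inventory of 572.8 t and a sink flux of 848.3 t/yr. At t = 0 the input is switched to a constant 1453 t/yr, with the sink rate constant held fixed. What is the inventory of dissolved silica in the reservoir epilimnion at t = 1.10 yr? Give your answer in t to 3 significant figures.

τ = M₀/F₀ = 572.8/848.3 = 0.6752 yr; rate constant k = 1/τ.
New steady state M_∞ = F₁/k = F₁·τ = 1453 × 0.6752 = 981.11 t.
M(t) = M_∞ + (M₀ − M_∞)·e^(−t/τ); t/τ = 1.10/0.6752 = 1.629, so e^(−t/τ) = 0.1961.
M(t) = 981.11 − 408.3 × 0.1961 = 901.04 t.

901 t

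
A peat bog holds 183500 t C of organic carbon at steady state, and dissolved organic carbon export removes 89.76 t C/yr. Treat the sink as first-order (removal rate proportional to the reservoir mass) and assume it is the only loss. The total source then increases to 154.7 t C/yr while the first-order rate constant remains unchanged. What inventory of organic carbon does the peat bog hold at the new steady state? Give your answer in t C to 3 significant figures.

Rate constant k = F/M = 89.76 / 183500 = 0.0004892 yr⁻¹.
At the new steady state, source = k·M_new ⇒ M_new = 154.7 / 0.0004892 = 316300 t C.
(Equivalently M_new = M × F_new/F_old = 183500 × 154.7/89.76.)

316000 t C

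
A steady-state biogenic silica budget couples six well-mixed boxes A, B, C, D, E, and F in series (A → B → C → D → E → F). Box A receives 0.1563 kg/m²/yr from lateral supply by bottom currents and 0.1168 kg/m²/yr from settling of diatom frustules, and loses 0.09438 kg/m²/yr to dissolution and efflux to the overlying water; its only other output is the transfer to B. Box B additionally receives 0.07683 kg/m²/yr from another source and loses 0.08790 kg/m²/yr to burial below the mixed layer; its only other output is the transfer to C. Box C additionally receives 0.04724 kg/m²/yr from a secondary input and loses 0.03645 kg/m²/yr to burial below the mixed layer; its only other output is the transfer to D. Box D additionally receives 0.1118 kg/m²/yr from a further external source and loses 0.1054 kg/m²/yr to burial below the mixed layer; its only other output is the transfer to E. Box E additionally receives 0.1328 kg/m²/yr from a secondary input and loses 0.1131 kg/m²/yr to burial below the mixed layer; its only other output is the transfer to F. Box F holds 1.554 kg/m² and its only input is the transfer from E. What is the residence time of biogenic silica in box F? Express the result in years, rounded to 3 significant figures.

Box A: F(A→B) = (0.1563 + 0.1168) − 0.09438 = 0.17872 kg/m²/yr.
Box B: F(B→C) = (0.17872 + 0.07683) − 0.08790 = 0.16765 kg/m²/yr.
Box C: F(C→D) = (0.16765 + 0.04724) − 0.03645 = 0.17844 kg/m²/yr.
Box D: F(D→E) = (0.17844 + 0.1118) − 0.1054 = 0.18484 kg/m²/yr.
Box E: F(E→F) = (0.18484 + 0.1328) − 0.1131 = 0.20454 kg/m²/yr.
Box F throughput = its input = 0.20454 kg/m²/yr; τ = 1.554 / 0.20454 = 7.598 yr.

7.60 yr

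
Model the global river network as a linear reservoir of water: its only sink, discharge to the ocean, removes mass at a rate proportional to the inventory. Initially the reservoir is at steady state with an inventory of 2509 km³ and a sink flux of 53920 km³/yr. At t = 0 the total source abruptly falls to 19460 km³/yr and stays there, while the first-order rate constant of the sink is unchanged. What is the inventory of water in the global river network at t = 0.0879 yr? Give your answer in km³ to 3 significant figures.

1150 km³

Residence time τ = M₀/F₀ = 0.04653 yr. The eventual steady state is M_∞ = M₀·(F₁/F₀) = 2509 × 19460/53920 = 905.51 km³.
The anomaly ΔM(t) = M(t) − M_∞ decays as ΔM₀·e^(−t/τ) with ΔM₀ = 2509 − 905.51 = 1603 km³.
At t = 0.0879 yr, e^(−t/τ) = e^(−1.889) = 0.1512, so ΔM = 242.5 km³ and M = 905.51 + 242.5 = 1148.0 km³.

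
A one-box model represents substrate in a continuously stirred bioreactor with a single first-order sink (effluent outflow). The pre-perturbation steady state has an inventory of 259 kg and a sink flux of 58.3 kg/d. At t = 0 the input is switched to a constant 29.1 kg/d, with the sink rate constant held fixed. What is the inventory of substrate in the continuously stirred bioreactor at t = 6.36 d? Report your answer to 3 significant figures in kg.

Residence time τ = M₀/F₀ = 4.443 d. The eventual steady state is M_∞ = M₀·(F₁/F₀) = 259 × 29.1/58.3 = 129.28 kg.
The anomaly ΔM(t) = M(t) − M_∞ decays as ΔM₀·e^(−t/τ) with ΔM₀ = 259 − 129.28 = 129.7 kg.
At t = 6.36 d, e^(−t/τ) = e^(−1.432) = 0.2389, so ΔM = 30.99 kg and M = 129.28 + 30.99 = 160.27 kg.

160 kg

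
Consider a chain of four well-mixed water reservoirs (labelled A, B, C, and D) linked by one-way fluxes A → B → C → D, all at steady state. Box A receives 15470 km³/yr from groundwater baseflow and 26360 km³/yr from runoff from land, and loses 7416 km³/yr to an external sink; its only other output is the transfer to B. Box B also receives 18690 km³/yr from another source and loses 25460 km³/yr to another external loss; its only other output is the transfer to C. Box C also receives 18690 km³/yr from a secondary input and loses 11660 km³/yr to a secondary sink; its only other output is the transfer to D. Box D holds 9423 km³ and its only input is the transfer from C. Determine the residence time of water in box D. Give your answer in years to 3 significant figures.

0.272 yr

Box A: F(A→B) = (15470 + 26360) − 7416 = 34414 km³/yr.
Box B: F(B→C) = (34414 + 18690) − 25460 = 27644 km³/yr.
Box C: F(C→D) = (27644 + 18690) − 11660 = 34674 km³/yr.
Box D throughput = its input = 34674 km³/yr; τ = 9423 / 34674 = 0.2718 yr.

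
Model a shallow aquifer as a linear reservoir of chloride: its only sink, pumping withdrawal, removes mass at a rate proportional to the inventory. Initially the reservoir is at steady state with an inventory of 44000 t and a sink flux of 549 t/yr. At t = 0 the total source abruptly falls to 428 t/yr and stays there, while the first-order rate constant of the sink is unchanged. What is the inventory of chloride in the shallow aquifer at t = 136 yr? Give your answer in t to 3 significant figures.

36100 t

τ = M₀/F₀ = 44000/549 = 80.15 yr; rate constant k = 1/τ.
New steady state M_∞ = F₁/k = F₁·τ = 428 × 80.15 = 34302 t.
M(t) = M_∞ + (M₀ − M_∞)·e^(−t/τ); t/τ = 136/80.15 = 1.697, so e^(−t/τ) = 0.1832.
M(t) = 34302 + 9698 × 0.1832 = 36079 t.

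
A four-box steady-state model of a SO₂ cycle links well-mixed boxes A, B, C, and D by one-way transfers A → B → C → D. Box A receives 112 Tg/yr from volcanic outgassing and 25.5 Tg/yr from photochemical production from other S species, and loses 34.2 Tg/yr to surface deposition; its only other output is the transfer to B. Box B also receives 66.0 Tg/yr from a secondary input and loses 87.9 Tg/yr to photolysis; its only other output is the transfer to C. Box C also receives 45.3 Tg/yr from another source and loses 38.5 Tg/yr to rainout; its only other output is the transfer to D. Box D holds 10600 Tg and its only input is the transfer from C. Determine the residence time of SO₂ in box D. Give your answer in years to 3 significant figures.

Box A: F(A→B) = (112 + 25.5) − 34.2 = 103.30 Tg/yr.
Box B: F(B→C) = (103.30 + 66.0) − 87.9 = 81.400 Tg/yr.
Box C: F(C→D) = (81.400 + 45.3) − 38.5 = 88.200 Tg/yr.
Box D throughput = its input = 88.200 Tg/yr; τ = 10600 / 88.200 = 120.2 yr.

120 yr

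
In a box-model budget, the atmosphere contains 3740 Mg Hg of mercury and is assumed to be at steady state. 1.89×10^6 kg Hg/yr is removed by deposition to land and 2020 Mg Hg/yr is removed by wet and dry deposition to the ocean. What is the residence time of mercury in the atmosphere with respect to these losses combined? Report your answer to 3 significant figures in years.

Convert the deposition to land flux: 1.89×10^6 kg Hg/yr = 1890 Mg Hg/yr.
Total removal = 1890 + 2020 = 3910.0 Mg Hg/yr.
τ = M / ΣF_out = 3740 / 3910.0 = 0.9565 yr.

0.957 yr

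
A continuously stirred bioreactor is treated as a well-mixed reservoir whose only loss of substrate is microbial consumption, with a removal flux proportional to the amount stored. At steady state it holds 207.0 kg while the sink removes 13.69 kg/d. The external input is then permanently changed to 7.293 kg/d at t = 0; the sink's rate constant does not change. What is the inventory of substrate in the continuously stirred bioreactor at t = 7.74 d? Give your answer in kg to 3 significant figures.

168 kg

τ = M₀/F₀ = 207.0/13.69 = 15.12 d; rate constant k = 1/τ.
New steady state M_∞ = F₁/k = F₁·τ = 7.293 × 15.12 = 110.27 kg.
M(t) = M_∞ + (M₀ − M_∞)·e^(−t/τ); t/τ = 7.74/15.12 = 0.5119, so e^(−t/τ) = 0.5994.
M(t) = 110.27 + 96.73 × 0.5994 = 168.25 kg.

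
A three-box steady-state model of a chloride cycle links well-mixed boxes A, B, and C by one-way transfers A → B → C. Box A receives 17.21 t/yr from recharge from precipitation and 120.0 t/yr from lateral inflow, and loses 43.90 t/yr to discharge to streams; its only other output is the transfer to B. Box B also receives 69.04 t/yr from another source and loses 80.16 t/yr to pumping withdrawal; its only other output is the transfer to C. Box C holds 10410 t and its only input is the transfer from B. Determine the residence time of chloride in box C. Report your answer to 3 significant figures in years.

127 yr

Box A: F(A→B) = (17.21 + 120.0) − 43.90 = 93.310 t/yr.
Box B: F(B→C) = (93.310 + 69.04) − 80.16 = 82.190 t/yr.
Box C throughput = its input = 82.190 t/yr; τ = 10410 / 82.190 = 126.7 yr.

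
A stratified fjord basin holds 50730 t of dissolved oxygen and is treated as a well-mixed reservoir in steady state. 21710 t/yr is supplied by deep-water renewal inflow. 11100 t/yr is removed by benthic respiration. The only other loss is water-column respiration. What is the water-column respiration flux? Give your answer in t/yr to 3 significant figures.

10600 t/yr

At steady state ΣF_in = ΣF_out.
ΣF_in = 21710 t/yr.
Water-column respiration flux = ΣF_in − (11100) = 21710 − 11100 = 10610 t/yr.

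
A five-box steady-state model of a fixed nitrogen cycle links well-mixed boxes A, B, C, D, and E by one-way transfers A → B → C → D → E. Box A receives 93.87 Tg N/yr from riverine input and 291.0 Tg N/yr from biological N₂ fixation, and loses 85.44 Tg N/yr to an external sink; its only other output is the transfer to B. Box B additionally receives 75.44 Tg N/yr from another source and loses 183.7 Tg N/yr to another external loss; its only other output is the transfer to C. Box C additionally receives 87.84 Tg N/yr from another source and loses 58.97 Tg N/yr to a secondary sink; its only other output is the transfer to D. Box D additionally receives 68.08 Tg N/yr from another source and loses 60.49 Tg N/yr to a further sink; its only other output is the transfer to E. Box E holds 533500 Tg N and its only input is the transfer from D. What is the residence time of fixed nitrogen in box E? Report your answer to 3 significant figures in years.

Box A: F(A→B) = (93.87 + 291.0) − 85.44 = 299.43 Tg N/yr.
Box B: F(B→C) = (299.43 + 75.44) − 183.7 = 191.17 Tg N/yr.
Box C: F(C→D) = (191.17 + 87.84) − 58.97 = 220.04 Tg N/yr.
Box D: F(D→E) = (220.04 + 68.08) − 60.49 = 227.63 Tg N/yr.
Box E throughput = its input = 227.63 Tg N/yr; τ = 533500 / 227.63 = 2344 yr.

2340 yr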